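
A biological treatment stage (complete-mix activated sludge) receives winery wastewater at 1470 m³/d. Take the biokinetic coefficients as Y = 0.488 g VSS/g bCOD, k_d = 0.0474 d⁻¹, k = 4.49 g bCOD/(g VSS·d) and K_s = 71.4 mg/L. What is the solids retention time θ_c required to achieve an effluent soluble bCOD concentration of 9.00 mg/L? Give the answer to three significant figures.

θ_c ≈ 5.05 d

From 1/θ_c = Y·k·S/(K_s + S) − k_d: Y·k·S/(K_s+S) = 0.488 × 4.49 × 9.00 / (71.4 + 9.00) = 0.2453 d⁻¹.
1/θ_c = 0.2453 − 0.0474 = 0.1979 d⁻¹, so θ_c = 5.054 d.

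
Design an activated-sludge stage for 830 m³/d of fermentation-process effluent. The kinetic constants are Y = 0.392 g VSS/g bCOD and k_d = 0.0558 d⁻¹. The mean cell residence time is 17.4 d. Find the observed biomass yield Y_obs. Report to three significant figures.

Y_obs ≈ 0.199 g VSS/g bCOD

The observed yield is Y_obs = Y/(1 + k_d·θ_c) = 0.392 / (1 + 0.0558 × 17.4) = 0.392 / 1.971 = 0.1989 g VSS per g bCOD removed.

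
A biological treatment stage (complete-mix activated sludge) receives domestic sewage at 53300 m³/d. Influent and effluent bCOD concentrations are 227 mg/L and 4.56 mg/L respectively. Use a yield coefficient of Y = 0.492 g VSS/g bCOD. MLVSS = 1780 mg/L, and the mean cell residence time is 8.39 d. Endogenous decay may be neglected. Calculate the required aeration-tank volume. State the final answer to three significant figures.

With k_d = 0 the design equation reduces to V = Y Q (S₀−S) θ_c / X = 0.492 × 53300 × (227 − 4.56) × 8.39 / 1780 = 27495 m³.

V ≈ 27500 m³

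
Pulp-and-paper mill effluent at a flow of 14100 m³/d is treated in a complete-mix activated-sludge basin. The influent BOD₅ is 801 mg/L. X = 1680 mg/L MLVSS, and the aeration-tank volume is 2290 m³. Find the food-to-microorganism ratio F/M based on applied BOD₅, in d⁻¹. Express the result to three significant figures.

F/M ≈ 2.94 d⁻¹

Food-to-microorganism ratio F/M = Q S₀ / (V X) = 14100 × 801 / (2290 × 1680) = 2.936 d⁻¹.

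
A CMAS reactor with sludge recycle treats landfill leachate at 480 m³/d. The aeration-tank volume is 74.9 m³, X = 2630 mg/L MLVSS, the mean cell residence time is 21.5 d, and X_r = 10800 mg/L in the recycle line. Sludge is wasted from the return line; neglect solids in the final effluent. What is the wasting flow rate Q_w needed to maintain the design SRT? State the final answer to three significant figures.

Q_w ≈ 0.848 m³/d

θ_c = V·X/(Q_w·X_r) when wasting from the recycle, so Q_w = V·X/(θ_c·X_r) = 74.90 × 2630 / (21.5 × 10800) = 0.8484 m³/d.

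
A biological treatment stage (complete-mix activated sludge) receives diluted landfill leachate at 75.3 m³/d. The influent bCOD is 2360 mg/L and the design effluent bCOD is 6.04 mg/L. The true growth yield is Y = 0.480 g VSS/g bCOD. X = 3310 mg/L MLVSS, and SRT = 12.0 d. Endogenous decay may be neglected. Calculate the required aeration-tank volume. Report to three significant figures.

V ≈ 308 m³

V·X = Y·Q·ΔS·θ_c gives V = 0.480 × 75.3 × (2360 − 6.04) × 12.0 / 3310 = 308.5 m³.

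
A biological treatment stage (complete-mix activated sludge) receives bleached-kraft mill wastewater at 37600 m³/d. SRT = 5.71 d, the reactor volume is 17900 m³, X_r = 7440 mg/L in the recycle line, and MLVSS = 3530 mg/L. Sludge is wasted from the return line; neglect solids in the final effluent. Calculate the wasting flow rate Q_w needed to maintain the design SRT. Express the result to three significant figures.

θ_c = V·X/(Q_w·X_r) when wasting from the recycle, so Q_w = V·X/(θ_c·X_r) = 17900 × 3530 / (5.71 × 7440) = 1487 m³/d.

Q_w ≈ 1490 m³/d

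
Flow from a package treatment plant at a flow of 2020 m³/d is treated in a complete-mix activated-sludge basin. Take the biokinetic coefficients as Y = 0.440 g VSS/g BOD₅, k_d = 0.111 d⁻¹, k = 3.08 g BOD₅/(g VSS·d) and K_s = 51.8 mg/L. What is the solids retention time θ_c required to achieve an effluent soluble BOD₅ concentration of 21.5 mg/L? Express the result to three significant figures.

Specific growth rate at S = 21.5 mg/L: μ = YkS/(K_s+S) = 0.440·3.08·21.5/(51.8+21.5) = 0.3975 d⁻¹.
θ_c = 1/(μ − k_d) = 1/(0.3975 − 0.111) = 1/0.2865 = 3.490 d.

θ_c ≈ 3.49 d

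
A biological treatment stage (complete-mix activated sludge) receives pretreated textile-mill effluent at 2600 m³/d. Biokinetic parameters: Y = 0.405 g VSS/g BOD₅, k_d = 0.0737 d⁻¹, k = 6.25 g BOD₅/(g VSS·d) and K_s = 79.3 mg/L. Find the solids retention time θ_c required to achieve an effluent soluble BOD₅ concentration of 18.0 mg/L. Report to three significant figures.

θ_c ≈ 2.53 d

Specific growth rate at S = 18.0 mg/L: μ = YkS/(K_s+S) = 0.405·6.25·18.0/(79.3+18.0) = 0.4683 d⁻¹.
Then 1/θ_c = μ − k_d = 0.4683 − 0.0737 = 0.3946 d⁻¹, giving θ_c = 2.534 d.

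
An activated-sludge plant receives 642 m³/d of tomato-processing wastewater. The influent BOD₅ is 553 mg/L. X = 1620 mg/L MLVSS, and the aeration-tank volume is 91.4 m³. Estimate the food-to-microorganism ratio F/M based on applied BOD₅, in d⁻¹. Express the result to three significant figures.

F/M ≈ 2.40 d⁻¹

F/M = Q·S₀ / (V·X) = 642 × 553 / (91.40 × 1620) = 2.398 g BOD₅·(g VSS·d)⁻¹.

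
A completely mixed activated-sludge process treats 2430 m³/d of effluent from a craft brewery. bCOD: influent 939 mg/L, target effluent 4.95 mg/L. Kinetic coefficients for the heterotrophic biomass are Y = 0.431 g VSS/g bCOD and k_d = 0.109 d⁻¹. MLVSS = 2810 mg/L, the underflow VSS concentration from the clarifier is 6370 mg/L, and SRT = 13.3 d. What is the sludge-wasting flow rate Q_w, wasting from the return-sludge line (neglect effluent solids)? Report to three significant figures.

Q_w ≈ 62.7 m³/d

Steady-state biomass mass balance: V·X·(1 + k_d·θ_c) = Y·Q·(S₀ − S)·θ_c, so V = 0.431 × 2430 × (939 − 4.95) × 13.3 / [2810 × (1 + 0.109 × 13.3)] = 1.3×10^7 / 6884 = 1890 m³.
θ_c = V·X/(Q_w·X_r) when wasting from the recycle, so Q_w = V·X/(θ_c·X_r) = 1890 × 2810 / (13.3 × 6370) = 62.69 m³/d.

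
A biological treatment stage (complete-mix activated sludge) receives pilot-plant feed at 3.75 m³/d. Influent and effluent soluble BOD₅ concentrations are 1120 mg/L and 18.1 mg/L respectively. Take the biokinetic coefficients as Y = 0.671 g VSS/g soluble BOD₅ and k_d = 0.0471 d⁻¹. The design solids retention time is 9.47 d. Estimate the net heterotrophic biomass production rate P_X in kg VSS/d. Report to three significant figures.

The observed yield is Y_obs = Y/(1 + k_d·θ_c) = 0.671 / (1 + 0.0471 × 9.47) = 0.671 / 1.446 = 0.4640 g VSS per g soluble BOD₅ removed.
Mass of soluble BOD₅ removed per day: Q(S₀ − S) = 3.75 × 1102 g/m³ = 4.132 kg/d.
P_X = Y_obs · Q(S₀ − S) = 0.4640 × 4.132 = 1.917 kg VSS/d.

P_X ≈ 1.92 kg VSS/d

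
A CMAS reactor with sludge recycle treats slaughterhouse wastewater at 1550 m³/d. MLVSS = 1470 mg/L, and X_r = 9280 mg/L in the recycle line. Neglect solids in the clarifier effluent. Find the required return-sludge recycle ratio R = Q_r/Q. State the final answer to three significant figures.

R ≈ 0.188

R = Q_r/Q = X/(X_r − X) = 1470 / (9280 − 1470) = 0.1882.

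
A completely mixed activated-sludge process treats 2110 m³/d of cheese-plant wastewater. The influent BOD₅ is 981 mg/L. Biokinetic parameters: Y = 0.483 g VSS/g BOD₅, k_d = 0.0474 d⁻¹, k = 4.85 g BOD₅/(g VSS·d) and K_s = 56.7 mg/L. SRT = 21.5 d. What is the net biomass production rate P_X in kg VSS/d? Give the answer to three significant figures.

For a completely mixed reactor with recycle the Lawrence–McCarty relation gives S = K_s·(1 + k_d·θ_c) / [θ_c·(Y·k − k_d) − 1] = 56.7 × (1 + 0.0474 × 21.5) / [21.5 × (0.483 × 4.85 − 0.0474) − 1] = 114.5 / 48.35 = 2.368 mg/L.
Correct the yield for decay: Y_obs = Y/(1 + k_d θ_c) = 0.483 / (1 + 0.0474 × 21.5) = 0.483 / 2.019 = 0.2392.
Substrate removed = Q·(S₀ − S) = 2110 m³/d × (981 − 2.37) g/m³ = 2.06×10^6 g/d = 2065 kg/d.
Biomass produced: P_X = Y_obs·Q·ΔS = 0.2392 × 2065 ≈ 494.0 kg VSS/d.

P_X ≈ 494 kg VSS/d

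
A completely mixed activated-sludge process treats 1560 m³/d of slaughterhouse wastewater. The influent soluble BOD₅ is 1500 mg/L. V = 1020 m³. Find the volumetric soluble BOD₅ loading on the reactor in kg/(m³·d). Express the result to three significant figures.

L_v = Q S₀ / V = 1560 × 1500 × 10⁻³ / 1020 = 2.294 kg/(m³·d).

L_v ≈ 2.29 kg soluble BOD₅/(m³·d)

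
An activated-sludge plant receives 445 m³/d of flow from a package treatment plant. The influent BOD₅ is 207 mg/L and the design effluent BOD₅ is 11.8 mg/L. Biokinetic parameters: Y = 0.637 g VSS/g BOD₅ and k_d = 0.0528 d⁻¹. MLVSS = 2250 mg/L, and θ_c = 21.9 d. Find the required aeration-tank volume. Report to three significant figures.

Rearranging the biomass balance for a CMAS with decay, V = Y·Q·ΔS·θ_c / [X·(1+k_d θ_c)] = 0.637 × 445 × (207 − 11.8) × 21.9 / [2250 × (1 + 0.0528 × 21.9)] = 1.21×10^6 / 4852 = 249.8 m³.

V ≈ 250 m³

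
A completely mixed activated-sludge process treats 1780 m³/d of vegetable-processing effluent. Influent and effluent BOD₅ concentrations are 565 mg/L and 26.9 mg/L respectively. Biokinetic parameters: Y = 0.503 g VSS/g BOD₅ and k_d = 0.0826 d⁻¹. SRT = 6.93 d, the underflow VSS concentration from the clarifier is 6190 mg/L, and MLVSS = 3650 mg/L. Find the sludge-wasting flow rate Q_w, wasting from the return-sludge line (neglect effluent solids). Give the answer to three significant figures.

Q_w ≈ 49.5 m³/d

Rearranging the biomass balance for a CMAS with decay, V = Y·Q·ΔS·θ_c / [X·(1+k_d θ_c)] = 0.503 × 1780 × (565 − 26.9) × 6.93 / [3650 × (1 + 0.0826 × 6.93)] = 3.34×10^6 / 5739 = 581.7 m³.
Q_w = (V·X)/(θ_c X_r) = 581.7 × 3650 / (6.93 × 6190) = 49.50 m³/d.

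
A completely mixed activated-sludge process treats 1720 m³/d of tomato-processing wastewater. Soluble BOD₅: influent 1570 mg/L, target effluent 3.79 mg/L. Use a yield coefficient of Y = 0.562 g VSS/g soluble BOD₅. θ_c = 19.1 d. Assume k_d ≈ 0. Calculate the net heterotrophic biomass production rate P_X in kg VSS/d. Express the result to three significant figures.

P_X ≈ 1510 kg VSS/d

Since k_d ≈ 0, Y_obs = Y = 0.562 g VSS/g soluble BOD₅.
Mass of soluble BOD₅ removed per day: Q(S₀ − S) = 1720 × 1566 g/m³ = 2694 kg/d.
So the net sludge growth is P_X = 0.5620 × 2694 = 1514 kg VSS/d.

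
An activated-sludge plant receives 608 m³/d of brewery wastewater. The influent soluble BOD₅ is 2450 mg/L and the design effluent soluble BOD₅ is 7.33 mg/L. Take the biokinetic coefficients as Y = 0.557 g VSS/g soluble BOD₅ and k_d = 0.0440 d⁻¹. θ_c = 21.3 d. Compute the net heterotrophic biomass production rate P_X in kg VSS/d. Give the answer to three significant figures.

Y_obs = Y / (1 + k_d θ_c) = 0.557 / (1 + 0.0440 × 21.3) = 0.557 / 1.937 = 0.2875.
Substrate removed = Q·(S₀ − S) = 608 m³/d × (2450 − 7.33) g/m³ = 1.49×10^6 g/d = 1485 kg/d.
Net biomass production P_X = Y_obs × Q·(S₀ − S) = 0.2875 × 1485 = 427.0 kg VSS/d.

P_X ≈ 427 kg VSS/d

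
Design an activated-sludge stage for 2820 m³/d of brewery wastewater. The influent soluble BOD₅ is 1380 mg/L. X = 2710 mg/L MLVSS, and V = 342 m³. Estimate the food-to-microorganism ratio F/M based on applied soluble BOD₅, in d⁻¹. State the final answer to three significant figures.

F/M ≈ 4.20 d⁻¹

Food-to-microorganism ratio F/M = Q S₀ / (V X) = 2820 × 1380 / (342.0 × 2710) = 4.199 d⁻¹.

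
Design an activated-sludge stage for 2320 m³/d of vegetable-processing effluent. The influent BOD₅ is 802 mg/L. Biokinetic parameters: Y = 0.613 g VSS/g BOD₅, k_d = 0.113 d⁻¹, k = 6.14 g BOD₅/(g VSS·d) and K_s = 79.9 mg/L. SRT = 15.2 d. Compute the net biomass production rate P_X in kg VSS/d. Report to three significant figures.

For a completely mixed reactor with recycle the Lawrence–McCarty relation gives S = K_s·(1 + k_d·θ_c) / [θ_c·(Y·k − k_d) − 1] = 79.9 × (1 + 0.113 × 15.2) / [15.2 × (0.613 × 6.14 − 0.113) − 1] = 217.1 / 54.49 = 3.985 mg/L.
The observed yield is Y_obs = Y/(1 + k_d·θ_c) = 0.613 / (1 + 0.113 × 15.2) = 0.613 / 2.718 = 0.2256 g VSS per g BOD₅ removed.
ΔS = 802 − 3.98 = 798.0 mg/L, so the substrate removal rate is 2320 × 798.0/1000 = 1851 kg BOD₅/d.
P_X = Y_obs · Q(S₀ − S) = 0.2256 × 1851 = 417.6 kg VSS/d.

P_X ≈ 418 kg VSS/d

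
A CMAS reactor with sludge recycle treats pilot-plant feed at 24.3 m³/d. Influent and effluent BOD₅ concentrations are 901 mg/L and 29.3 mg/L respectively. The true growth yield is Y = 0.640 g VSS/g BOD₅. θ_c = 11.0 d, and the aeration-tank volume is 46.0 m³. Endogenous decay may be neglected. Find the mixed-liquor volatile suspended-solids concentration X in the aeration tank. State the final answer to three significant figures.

X ≈ 3240 mg/L

From V·X = Y·Q·(S₀ − S)·θ_c (decay neglected): X = 0.640 × 24.3 × (901 − 29.3) × 11.0 / 46.0 = 3242 mg/L.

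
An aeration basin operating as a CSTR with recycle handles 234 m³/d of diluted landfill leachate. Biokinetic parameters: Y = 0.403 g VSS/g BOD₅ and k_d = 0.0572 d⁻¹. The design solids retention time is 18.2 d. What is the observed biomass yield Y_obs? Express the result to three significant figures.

Y_obs ≈ 0.197 g VSS/g BOD₅

The observed yield is Y_obs = Y/(1 + k_d·θ_c) = 0.403 / (1 + 0.0572 × 18.2) = 0.403 / 2.041 = 0.1974 g VSS per g BOD₅ removed.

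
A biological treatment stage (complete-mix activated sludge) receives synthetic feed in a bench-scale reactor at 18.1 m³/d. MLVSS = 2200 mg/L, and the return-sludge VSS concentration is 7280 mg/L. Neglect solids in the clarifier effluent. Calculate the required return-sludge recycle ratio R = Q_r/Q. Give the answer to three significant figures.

R ≈ 0.433

R = Q_r/Q = X/(X_r − X) = 2200 / (7280 − 2200) = 0.4331.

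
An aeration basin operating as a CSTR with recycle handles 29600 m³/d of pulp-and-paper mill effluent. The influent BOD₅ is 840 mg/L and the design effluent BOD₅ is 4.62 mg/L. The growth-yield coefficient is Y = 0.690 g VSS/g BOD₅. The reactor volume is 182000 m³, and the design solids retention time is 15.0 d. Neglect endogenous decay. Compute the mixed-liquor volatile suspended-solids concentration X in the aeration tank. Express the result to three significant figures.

X = Y·Q·ΔS·θ_c / V = 0.690 × 29600 × (840 − 4.62) × 15.0 / 182000 = 1406 mg/L.

X ≈ 1410 mg/L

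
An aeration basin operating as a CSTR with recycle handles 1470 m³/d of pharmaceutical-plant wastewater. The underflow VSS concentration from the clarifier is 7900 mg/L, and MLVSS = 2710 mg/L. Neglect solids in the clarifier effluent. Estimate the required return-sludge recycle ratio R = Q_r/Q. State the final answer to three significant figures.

R = Q_r/Q = X/(X_r − X) = 2710 / (7900 − 2710) = 0.5222.

R ≈ 0.522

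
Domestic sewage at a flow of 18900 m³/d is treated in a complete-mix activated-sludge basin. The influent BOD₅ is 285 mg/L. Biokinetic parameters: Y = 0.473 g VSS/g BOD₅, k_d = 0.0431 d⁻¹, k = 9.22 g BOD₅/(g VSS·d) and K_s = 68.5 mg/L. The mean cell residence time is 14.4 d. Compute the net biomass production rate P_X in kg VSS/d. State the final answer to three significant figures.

P_X ≈ 1560 kg VSS/d

From the Monod/SRT balance for a CMAS, S = K_s·(1+k_d θ_c)/[θ_c·(Y k − k_d) − 1] = 68.5 × (1 + 0.0431 × 14.4) / [14.4 × (0.473 × 9.22 − 0.0431) − 1] = 111.0 / 61.18 = 1.815 mg/L.
The observed yield is Y_obs = Y/(1 + k_d·θ_c) = 0.473 / (1 + 0.0431 × 14.4) = 0.473 / 1.621 = 0.2919 g VSS per g BOD₅ removed.
Substrate removed = Q·(S₀ − S) = 18900 m³/d × (285 − 1.81) g/m³ = 5.35×10^6 g/d = 5352 kg/d.
P_X = Y_obs · Q(S₀ − S) = 0.2919 × 5352 = 1562 kg VSS/d.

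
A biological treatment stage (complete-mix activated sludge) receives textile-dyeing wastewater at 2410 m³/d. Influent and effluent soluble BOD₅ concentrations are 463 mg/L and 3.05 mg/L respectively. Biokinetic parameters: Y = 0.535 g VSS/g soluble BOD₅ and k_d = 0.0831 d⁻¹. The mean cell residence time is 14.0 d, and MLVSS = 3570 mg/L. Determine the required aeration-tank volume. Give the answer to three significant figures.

From the SRT design equation V = Y Q (S₀−S) θ_c / [X (1 + k_d θ_c)] = 0.535 × 2410 × (463 − 3.05) × 14.0 / [3570 × (1 + 0.0831 × 14.0)] = 8.3×10^6 / 7723 = 1075 m³.

V ≈ 1070 m³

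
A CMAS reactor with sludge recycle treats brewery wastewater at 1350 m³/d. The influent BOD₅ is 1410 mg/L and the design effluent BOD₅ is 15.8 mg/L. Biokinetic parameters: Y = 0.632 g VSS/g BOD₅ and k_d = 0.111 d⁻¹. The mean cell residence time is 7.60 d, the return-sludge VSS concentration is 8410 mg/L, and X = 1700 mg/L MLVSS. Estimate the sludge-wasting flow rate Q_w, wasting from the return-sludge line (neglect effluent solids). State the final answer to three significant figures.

Rearranging the biomass balance for a CMAS with decay, V = Y·Q·ΔS·θ_c / [X·(1+k_d θ_c)] = 0.632 × 1350 × (1410 − 15.8) × 7.60 / [1700 × (1 + 0.111 × 7.60)] = 9.04×10^6 / 3134 = 2885 m³.
Q_w = (V·X)/(θ_c X_r) = 2885 × 1700 / (7.60 × 8410) = 76.72 m³/d.

Q_w ≈ 76.7 m³/d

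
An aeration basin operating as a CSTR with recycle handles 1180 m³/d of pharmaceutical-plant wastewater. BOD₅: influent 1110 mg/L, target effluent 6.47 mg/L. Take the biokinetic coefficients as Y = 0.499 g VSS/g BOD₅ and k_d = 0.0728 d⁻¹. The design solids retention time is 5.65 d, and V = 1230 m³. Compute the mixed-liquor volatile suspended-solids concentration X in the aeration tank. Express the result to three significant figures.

X ≈ 2110 mg/L

X = Y·Q·ΔS·θ_c / [V·(1 + k_d θ_c)] = 0.499 × 1180 × (1110 − 6.47) × 5.65 / [1230 × (1 + 0.0728 × 5.65)] = 2115 mg/L.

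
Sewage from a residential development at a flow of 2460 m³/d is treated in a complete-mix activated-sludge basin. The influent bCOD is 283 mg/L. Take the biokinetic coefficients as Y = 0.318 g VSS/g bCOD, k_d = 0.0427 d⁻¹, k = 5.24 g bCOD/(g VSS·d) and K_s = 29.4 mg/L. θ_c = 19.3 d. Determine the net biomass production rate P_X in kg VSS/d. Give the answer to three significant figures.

P_X ≈ 121 kg VSS/d

Effluent substrate depends only on kinetics and SRT: S = K_s(1 + k_d θ_c) / [θ_c(Yk − k_d) − 1] = 29.4 × (1 + 0.0427 × 19.3) / [19.3 × (0.318 × 5.24 − 0.0427) − 1] = 53.63 / 30.34 = 1.768 mg/L.
Observed yield with endogenous decay: Y_obs = Y / (1 + k_d·θ_c) = 0.318 / (1 + 0.0427 × 19.3) = 0.318 / 1.824 = 0.1743 g VSS/g bCOD.
Substrate removed = Q·(S₀ − S) = 2460 m³/d × (283 − 1.77) g/m³ = 6.92×10^5 g/d = 691.8 kg/d.
P_X = Y_obs · Q(S₀ − S) = 0.1743 × 691.8 = 120.6 kg VSS/d.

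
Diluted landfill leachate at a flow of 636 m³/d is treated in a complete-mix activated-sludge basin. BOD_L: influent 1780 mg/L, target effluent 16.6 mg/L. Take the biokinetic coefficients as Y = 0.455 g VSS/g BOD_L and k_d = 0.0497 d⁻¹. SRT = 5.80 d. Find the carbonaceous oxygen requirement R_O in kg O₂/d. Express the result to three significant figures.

Observed yield with endogenous decay: Y_obs = Y / (1 + k_d·θ_c) = 0.455 / (1 + 0.0497 × 5.80) = 0.455 / 1.288 = 0.3532 g VSS/g BOD_L.
Mass of BOD_L removed per day: Q(S₀ − S) = 636 × 1763 g/m³ = 1122 kg/d.
Net sludge production P_X = 0.3532 × 1122 = 396.1 kg VSS/d.
Carbonaceous O₂ demand = substrate oxidised − cell-mass equivalent = 1122 − 1.42 × 396.1 = 559.0 kg O₂/d.

R_O ≈ 559 kg O₂/d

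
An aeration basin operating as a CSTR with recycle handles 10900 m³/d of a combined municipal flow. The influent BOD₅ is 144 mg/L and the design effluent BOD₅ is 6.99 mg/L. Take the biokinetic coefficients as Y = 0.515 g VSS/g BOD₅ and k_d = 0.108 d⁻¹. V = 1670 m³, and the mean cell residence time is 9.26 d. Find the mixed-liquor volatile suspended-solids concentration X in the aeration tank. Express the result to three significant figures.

Solving the biomass balance for X: X = Y Q (S₀−S) θ_c / [V (1+k_d θ_c)] = 0.515 × 10900 × (144 − 6.99) × 9.26 / [1670 × (1 + 0.108 × 9.26)] = 2132 mg/L.

X ≈ 2130 mg/L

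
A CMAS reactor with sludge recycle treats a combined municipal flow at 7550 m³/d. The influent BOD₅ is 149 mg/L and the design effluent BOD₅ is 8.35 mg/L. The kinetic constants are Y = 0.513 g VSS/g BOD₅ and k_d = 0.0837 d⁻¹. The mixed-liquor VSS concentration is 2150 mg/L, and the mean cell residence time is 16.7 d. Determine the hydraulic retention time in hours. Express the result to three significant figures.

τ ≈ 5.61 h

Steady-state biomass mass balance: V·X·(1 + k_d·θ_c) = Y·Q·(S₀ − S)·θ_c, so V = 0.513 × 7550 × (149 − 8.35) × 16.7 / [2150 × (1 + 0.0837 × 16.7)] = 9.1×10^6 / 5155 = 1765 m³.
τ = V/Q = 1765/7550 = 0.2337 d, or 5.610 h.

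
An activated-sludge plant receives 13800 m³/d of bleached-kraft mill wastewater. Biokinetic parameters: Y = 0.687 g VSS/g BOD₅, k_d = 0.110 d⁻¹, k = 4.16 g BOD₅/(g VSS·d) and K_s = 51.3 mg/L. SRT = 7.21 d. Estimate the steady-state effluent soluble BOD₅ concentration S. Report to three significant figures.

S ≈ 4.89 mg/L

Effluent substrate depends only on kinetics and SRT: S = K_s(1 + k_d θ_c) / [θ_c(Yk − k_d) − 1] = 51.3 × (1 + 0.110 × 7.21) / [7.21 × (0.687 × 4.16 − 0.110) − 1] = 91.99 / 18.81 = 4.890 mg/L.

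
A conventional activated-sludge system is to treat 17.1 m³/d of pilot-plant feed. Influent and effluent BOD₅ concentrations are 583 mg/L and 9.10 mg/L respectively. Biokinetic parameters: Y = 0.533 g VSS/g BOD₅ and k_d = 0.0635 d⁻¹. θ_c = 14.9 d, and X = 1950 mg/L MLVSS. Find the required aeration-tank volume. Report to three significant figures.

V ≈ 20.5 m³

From the SRT design equation V = Y Q (S₀−S) θ_c / [X (1 + k_d θ_c)] = 0.533 × 17.1 × (583 − 9.10) × 14.9 / [1950 × (1 + 0.0635 × 14.9)] = 7.79×10^4 / 3795 = 20.54 m³.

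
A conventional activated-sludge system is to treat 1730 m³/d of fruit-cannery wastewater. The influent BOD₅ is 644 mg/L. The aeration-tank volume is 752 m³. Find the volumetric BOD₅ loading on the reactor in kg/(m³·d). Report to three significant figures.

L_v ≈ 1.48 kg BOD₅/(m³·d)

Volumetric loading L_v = Q·S₀ / V = 1730 × 644 g/m³ / 752.0 m³ = 1482 g/(m³·d) = 1.482 kg BOD₅/(m³·d).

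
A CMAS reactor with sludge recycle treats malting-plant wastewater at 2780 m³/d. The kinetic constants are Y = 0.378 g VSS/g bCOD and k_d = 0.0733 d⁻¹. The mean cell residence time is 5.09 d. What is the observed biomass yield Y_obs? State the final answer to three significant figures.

Y_obs ≈ 0.275 g VSS/g bCOD

The observed yield is Y_obs = Y/(1 + k_d·θ_c) = 0.378 / (1 + 0.0733 × 5.09) = 0.378 / 1.373 = 0.2753 g VSS per g bCOD removed.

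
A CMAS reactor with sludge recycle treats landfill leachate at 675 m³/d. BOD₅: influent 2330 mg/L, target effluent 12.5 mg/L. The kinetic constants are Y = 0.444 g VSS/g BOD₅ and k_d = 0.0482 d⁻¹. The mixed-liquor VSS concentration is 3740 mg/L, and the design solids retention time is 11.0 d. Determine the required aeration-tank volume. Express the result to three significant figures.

V ≈ 1330 m³

From the SRT design equation V = Y Q (S₀−S) θ_c / [X (1 + k_d θ_c)] = 0.444 × 675 × (2330 − 12.5) × 11.0 / [3740 × (1 + 0.0482 × 11.0)] = 7.64×10^6 / 5723 = 1335 m³.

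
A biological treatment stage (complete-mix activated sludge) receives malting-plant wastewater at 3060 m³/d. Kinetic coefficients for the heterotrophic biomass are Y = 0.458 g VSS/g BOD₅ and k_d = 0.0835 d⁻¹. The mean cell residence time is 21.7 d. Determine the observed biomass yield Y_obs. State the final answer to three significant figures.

Observed yield with endogenous decay: Y_obs = Y / (1 + k_d·θ_c) = 0.458 / (1 + 0.0835 × 21.7) = 0.458 / 2.812 = 0.1629 g VSS/g BOD₅.

Y_obs ≈ 0.163 g VSS/g BOD₅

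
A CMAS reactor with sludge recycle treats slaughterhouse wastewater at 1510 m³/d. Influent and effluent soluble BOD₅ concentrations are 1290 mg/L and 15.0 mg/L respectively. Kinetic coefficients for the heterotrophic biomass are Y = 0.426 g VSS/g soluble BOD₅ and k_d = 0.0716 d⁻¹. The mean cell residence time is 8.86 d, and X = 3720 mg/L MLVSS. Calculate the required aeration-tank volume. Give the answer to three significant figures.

Steady-state biomass mass balance: V·X·(1 + k_d·θ_c) = Y·Q·(S₀ − S)·θ_c, so V = 0.426 × 1510 × (1290 − 15.0) × 8.86 / [3720 × (1 + 0.0716 × 8.86)] = 7.27×10^6 / 6080 = 1195 m³.

V ≈ 1200 m³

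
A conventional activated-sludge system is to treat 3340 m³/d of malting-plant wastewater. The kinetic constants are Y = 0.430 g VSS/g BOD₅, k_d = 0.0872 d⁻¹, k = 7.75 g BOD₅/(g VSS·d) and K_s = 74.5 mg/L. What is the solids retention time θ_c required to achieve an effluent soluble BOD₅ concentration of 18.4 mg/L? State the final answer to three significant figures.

Specific growth rate at S = 18.4 mg/L: μ = YkS/(K_s+S) = 0.430·7.75·18.4/(74.5+18.4) = 0.6600 d⁻¹.
Then 1/θ_c = μ − k_d = 0.6600 − 0.0872 = 0.5728 d⁻¹, giving θ_c = 1.746 d.

θ_c ≈ 1.75 d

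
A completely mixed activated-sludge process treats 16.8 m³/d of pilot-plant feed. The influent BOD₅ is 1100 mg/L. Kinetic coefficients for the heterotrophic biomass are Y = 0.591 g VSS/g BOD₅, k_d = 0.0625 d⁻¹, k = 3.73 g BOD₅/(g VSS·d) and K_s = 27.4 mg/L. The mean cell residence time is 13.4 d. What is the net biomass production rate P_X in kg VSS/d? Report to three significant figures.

For a completely mixed reactor with recycle the Lawrence–McCarty relation gives S = K_s·(1 + k_d·θ_c) / [θ_c·(Y·k − k_d) − 1] = 27.4 × (1 + 0.0625 × 13.4) / [13.4 × (0.591 × 3.73 − 0.0625) − 1] = 50.35 / 27.70 = 1.817 mg/L.
Observed yield with endogenous decay: Y_obs = Y / (1 + k_d·θ_c) = 0.591 / (1 + 0.0625 × 13.4) = 0.591 / 1.837 = 0.3216 g VSS/g BOD₅.
ΔS = 1100 − 1.82 = 1098 mg/L, so the substrate removal rate is 16.8 × 1098/1000 = 18.45 kg BOD₅/d.
So the net sludge growth is P_X = 0.3216 × 18.45 = 5.934 kg VSS/d.

P_X ≈ 5.93 kg VSS/d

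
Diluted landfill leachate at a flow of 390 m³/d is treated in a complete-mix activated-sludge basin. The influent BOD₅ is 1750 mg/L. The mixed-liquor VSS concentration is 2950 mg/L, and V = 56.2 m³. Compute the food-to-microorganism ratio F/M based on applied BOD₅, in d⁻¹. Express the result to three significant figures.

F/M = Q·S₀ / (V·X) = 390 × 1750 / (56.20 × 2950) = 4.117 g BOD₅·(g VSS·d)⁻¹.

F/M ≈ 4.12 d⁻¹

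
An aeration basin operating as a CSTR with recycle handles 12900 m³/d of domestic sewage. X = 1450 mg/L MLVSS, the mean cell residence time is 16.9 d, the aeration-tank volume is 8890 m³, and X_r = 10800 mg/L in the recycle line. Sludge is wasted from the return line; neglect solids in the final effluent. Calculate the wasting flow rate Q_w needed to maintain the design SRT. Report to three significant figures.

Q_w ≈ 70.6 m³/d

θ_c = V·X/(Q_w·X_r) when wasting from the recycle, so Q_w = V·X/(θ_c·X_r) = 8890 × 1450 / (16.9 × 10800) = 70.63 m³/d.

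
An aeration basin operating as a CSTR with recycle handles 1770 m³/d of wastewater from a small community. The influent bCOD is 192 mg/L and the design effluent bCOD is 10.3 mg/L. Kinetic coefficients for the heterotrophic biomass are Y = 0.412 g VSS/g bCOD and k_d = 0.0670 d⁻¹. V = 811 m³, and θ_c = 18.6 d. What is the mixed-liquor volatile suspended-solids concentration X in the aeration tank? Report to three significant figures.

X = Y·Q·ΔS·θ_c / [V·(1 + k_d θ_c)] = 0.412 × 1770 × (192 − 10.3) × 18.6 / [811 × (1 + 0.0670 × 18.6)] = 1353 mg/L.

X ≈ 1350 mg/L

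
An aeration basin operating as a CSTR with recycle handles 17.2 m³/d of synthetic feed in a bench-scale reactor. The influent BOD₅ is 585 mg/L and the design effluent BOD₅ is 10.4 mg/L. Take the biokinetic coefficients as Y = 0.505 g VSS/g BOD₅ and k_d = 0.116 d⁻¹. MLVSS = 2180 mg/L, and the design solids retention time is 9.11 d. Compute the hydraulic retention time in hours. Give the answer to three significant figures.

Steady-state biomass mass balance: V·X·(1 + k_d·θ_c) = Y·Q·(S₀ − S)·θ_c, so V = 0.505 × 17.2 × (585 − 10.4) × 9.11 / [2180 × (1 + 0.116 × 9.11)] = 4.55×10^4 / 4484 = 10.14 m³.
τ = V/Q = 10.14/17.2 = 0.5896 d, or 14.15 h.

τ ≈ 14.1 h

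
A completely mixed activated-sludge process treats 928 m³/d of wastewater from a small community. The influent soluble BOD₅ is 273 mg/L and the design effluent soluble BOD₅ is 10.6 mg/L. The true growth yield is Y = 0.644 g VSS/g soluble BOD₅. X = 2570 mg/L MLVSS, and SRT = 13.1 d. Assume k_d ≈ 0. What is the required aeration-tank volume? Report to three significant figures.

V ≈ 799 m³

V·X = Y·Q·ΔS·θ_c gives V = 0.644 × 928 × (273 − 10.6) × 13.1 / 2570 = 799.3 m³.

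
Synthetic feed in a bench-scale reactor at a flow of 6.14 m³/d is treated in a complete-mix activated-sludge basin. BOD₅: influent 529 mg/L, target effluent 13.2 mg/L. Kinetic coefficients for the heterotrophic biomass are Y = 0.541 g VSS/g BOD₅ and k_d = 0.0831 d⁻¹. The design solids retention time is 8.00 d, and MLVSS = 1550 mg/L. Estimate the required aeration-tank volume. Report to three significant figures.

From the SRT design equation V = Y Q (S₀−S) θ_c / [X (1 + k_d θ_c)] = 0.541 × 6.14 × (529 − 13.2) × 8.00 / [1550 × (1 + 0.0831 × 8.00)] = 1.37×10^4 / 2580 = 5.312 m³.

V ≈ 5.31 m³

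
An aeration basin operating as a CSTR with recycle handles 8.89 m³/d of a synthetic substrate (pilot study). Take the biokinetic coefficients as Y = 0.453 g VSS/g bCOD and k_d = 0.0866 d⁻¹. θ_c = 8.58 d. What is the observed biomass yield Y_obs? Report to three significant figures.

Y_obs ≈ 0.260 g VSS/g bCOD

Correct the yield for decay: Y_obs = Y/(1 + k_d θ_c) = 0.453 / (1 + 0.0866 × 8.58) = 0.453 / 1.743 = 0.2599.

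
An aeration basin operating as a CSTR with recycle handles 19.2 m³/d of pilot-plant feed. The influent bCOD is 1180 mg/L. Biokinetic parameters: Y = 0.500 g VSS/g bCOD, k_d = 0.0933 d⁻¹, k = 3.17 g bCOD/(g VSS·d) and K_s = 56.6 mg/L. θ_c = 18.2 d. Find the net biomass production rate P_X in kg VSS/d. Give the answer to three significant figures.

Effluent substrate depends only on kinetics and SRT: S = K_s(1 + k_d θ_c) / [θ_c(Yk − k_d) − 1] = 56.6 × (1 + 0.0933 × 18.2) / [18.2 × (0.500 × 3.17 − 0.0933) − 1] = 152.7 / 26.15 = 5.840 mg/L.
Y_obs = Y / (1 + k_d θ_c) = 0.500 / (1 + 0.0933 × 18.2) = 0.500 / 2.698 = 0.1853.
Q·(S₀ − S) = 19.2 × (1180 − 5.84) × 10⁻³ = 22.54 kg/d removed.
P_X = Y_obs · Q(S₀ − S) = 0.1853 × 22.54 = 4.178 kg VSS/d.

P_X ≈ 4.18 kg VSS/d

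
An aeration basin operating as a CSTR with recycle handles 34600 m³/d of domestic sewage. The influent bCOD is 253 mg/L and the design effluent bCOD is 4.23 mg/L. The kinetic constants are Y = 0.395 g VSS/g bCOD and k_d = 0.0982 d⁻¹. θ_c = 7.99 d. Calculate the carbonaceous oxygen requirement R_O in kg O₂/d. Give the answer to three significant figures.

R_O ≈ 5900 kg O₂/d

Y_obs = Y / (1 + k_d θ_c) = 0.395 / (1 + 0.0982 × 7.99) = 0.395 / 1.785 = 0.2213.
ΔS = 253 − 4.23 = 248.8 mg/L, so the substrate removal rate is 34600 × 248.8/1000 = 8607 kg bCOD/d.
P_X = Y_obs·Q·(S₀ − S) = 0.2213 × 8607 = 1905 kg VSS/d.
Carbonaceous O₂ demand = substrate oxidised − cell-mass equivalent = 8607 − 1.42 × 1905 = 5902 kg O₂/d.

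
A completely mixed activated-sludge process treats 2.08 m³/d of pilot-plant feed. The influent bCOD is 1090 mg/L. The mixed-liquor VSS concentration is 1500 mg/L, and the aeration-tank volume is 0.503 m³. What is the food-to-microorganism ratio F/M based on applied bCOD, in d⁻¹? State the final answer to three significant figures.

F/M ≈ 3.00 d⁻¹

F/M = Q·S₀ / (V·X) = 2.08 × 1090 / (0.5030 × 1500) = 3.005 g bCOD·(g VSS·d)⁻¹.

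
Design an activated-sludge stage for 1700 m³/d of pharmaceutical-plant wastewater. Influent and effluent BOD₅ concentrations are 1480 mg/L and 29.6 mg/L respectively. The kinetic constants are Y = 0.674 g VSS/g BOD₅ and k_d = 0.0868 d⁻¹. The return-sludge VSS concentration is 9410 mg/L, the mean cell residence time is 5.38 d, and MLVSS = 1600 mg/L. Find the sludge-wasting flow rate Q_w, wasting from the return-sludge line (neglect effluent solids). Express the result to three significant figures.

Steady-state biomass mass balance: V·X·(1 + k_d·θ_c) = Y·Q·(S₀ − S)·θ_c, so V = 0.674 × 1700 × (1480 − 29.6) × 5.38 / [1600 × (1 + 0.0868 × 5.38)] = 8.94×10^6 / 2347 = 3809 m³.
θ_c = V·X/(Q_w·X_r) when wasting from the recycle, so Q_w = V·X/(θ_c·X_r) = 3809 × 1600 / (5.38 × 9410) = 120.4 m³/d.

Q_w ≈ 120 m³/d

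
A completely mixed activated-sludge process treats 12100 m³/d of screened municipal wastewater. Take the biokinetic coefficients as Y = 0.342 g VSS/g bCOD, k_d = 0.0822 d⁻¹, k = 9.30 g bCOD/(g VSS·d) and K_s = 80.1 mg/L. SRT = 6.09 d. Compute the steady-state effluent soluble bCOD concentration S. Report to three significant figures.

For a completely mixed reactor with recycle the Lawrence–McCarty relation gives S = K_s·(1 + k_d·θ_c) / [θ_c·(Y·k − k_d) − 1] = 80.1 × (1 + 0.0822 × 6.09) / [6.09 × (0.342 × 9.30 − 0.0822) − 1] = 120.2 / 17.87 = 6.727 mg/L.

S ≈ 6.73 mg/L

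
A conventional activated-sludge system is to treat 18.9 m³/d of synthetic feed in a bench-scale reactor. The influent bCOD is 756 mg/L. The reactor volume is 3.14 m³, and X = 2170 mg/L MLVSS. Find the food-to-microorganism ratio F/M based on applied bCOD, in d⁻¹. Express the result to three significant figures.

F/M = Q·S₀ / (V·X) = 18.9 × 756 / (3.140 × 2170) = 2.097 g bCOD·(g VSS·d)⁻¹.

F/M ≈ 2.10 d⁻¹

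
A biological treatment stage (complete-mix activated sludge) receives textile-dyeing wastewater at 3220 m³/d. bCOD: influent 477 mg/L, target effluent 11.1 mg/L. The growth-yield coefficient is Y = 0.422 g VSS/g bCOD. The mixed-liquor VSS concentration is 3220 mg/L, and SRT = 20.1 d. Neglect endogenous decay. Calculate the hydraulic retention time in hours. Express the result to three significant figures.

τ ≈ 29.5 h

With k_d = 0 the design equation reduces to V = Y Q (S₀−S) θ_c / X = 0.422 × 3220 × (477 − 11.1) × 20.1 / 3220 = 3952 m³.
HRT = V/Q = 3952 m³ / 3220 m³·d⁻¹ = 1.227 d × 24 = 29.45 h.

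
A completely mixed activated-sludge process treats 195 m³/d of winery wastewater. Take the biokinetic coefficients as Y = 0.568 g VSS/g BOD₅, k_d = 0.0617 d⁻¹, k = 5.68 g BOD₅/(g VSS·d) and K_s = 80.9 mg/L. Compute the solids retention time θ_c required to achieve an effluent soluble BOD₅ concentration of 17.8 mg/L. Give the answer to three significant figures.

θ_c ≈ 1.92 d

Specific growth rate at S = 17.8 mg/L: μ = YkS/(K_s+S) = 0.568·5.68·17.8/(80.9+17.8) = 0.5818 d⁻¹.
θ_c = 1/(μ − k_d) = 1/(0.5818 − 0.0617) = 1/0.5201 = 1.923 d.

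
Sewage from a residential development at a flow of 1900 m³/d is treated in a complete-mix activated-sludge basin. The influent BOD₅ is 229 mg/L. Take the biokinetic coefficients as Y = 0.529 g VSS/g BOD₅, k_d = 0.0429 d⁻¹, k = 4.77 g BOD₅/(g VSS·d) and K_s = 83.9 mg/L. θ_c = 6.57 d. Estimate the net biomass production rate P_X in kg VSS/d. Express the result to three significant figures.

From the Monod/SRT balance for a CMAS, S = K_s·(1+k_d θ_c)/[θ_c·(Y k − k_d) − 1] = 83.9 × (1 + 0.0429 × 6.57) / [6.57 × (0.529 × 4.77 − 0.0429) − 1] = 107.5 / 15.30 = 7.031 mg/L.
Correct the yield for decay: Y_obs = Y/(1 + k_d θ_c) = 0.529 / (1 + 0.0429 × 6.57) = 0.529 / 1.282 = 0.4127.
Substrate removed = Q·(S₀ − S) = 1900 m³/d × (229 − 7.03) g/m³ = 4.22×10^5 g/d = 421.7 kg/d.
Net biomass production P_X = Y_obs × Q·(S₀ − S) = 0.4127 × 421.7 = 174.0 kg VSS/d.

P_X ≈ 174 kg VSS/d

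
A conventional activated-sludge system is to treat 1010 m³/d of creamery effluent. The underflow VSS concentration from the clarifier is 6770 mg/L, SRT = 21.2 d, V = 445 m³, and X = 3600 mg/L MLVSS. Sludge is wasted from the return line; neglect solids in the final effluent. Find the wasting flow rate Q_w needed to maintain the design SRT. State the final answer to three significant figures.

Q_w = (V·X)/(θ_c X_r) = 445.0 × 3600 / (21.2 × 6770) = 11.16 m³/d.

Q_w ≈ 11.2 m³/d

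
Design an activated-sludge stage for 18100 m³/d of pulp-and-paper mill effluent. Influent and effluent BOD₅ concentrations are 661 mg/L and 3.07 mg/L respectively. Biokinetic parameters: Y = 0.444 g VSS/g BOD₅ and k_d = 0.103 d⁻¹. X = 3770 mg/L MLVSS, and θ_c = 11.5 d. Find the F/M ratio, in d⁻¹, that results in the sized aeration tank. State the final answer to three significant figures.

Rearranging the biomass balance for a CMAS with decay, V = Y·Q·ΔS·θ_c / [X·(1+k_d θ_c)] = 0.444 × 18100 × (661 − 3.07) × 11.5 / [3770 × (1 + 0.103 × 11.5)] = 6.08×10^7 / 8236 = 7383 m³.
F/M = Q·S₀ / (V·X) = 18100 × 661 / (7383 × 3770) = 0.4298 g BOD₅·(g VSS·d)⁻¹.

F/M ≈ 0.430 d⁻¹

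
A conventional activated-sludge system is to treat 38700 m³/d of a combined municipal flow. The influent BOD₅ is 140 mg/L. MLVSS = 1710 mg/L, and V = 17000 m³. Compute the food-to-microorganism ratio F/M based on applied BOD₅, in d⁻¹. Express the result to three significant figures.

F/M = Q·S₀ / (V·X) = 38700 × 140 / (17000 × 1710) = 0.1864 g BOD₅·(g VSS·d)⁻¹.

F/M ≈ 0.186 d⁻¹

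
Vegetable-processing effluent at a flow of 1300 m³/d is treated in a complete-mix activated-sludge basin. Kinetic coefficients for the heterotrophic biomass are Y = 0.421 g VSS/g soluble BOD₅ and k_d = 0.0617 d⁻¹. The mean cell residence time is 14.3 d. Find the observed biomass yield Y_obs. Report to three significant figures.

Observed yield with endogenous decay: Y_obs = Y / (1 + k_d·θ_c) = 0.421 / (1 + 0.0617 × 14.3) = 0.421 / 1.882 = 0.2237 g VSS/g soluble BOD₅.

Y_obs ≈ 0.224 g VSS/g soluble BOD₅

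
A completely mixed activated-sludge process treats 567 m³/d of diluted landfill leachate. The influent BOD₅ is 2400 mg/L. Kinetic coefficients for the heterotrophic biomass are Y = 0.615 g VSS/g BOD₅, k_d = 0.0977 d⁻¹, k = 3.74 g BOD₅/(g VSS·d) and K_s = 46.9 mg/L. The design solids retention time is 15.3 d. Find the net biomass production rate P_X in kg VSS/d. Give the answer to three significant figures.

P_X ≈ 335 kg VSS/d

For a completely mixed reactor with recycle the Lawrence–McCarty relation gives S = K_s·(1 + k_d·θ_c) / [θ_c·(Y·k − k_d) − 1] = 46.9 × (1 + 0.0977 × 15.3) / [15.3 × (0.615 × 3.74 − 0.0977) − 1] = 117.0 / 32.70 = 3.579 mg/L.
Correct the yield for decay: Y_obs = Y/(1 + k_d θ_c) = 0.615 / (1 + 0.0977 × 15.3) = 0.615 / 2.495 = 0.2465.
Substrate removed = Q·(S₀ − S) = 567 m³/d × (2400 − 3.58) g/m³ = 1.36×10^6 g/d = 1359 kg/d.
Net biomass production P_X = Y_obs × Q·(S₀ − S) = 0.2465 × 1359 = 335.0 kg VSS/d.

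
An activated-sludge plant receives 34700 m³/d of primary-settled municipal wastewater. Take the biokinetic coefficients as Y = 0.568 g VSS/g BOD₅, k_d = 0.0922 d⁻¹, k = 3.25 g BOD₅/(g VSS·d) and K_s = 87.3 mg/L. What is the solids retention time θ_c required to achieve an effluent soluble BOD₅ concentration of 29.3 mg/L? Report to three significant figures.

θ_c ≈ 2.69 d

From 1/θ_c = Y·k·S/(K_s + S) − k_d: Y·k·S/(K_s+S) = 0.568 × 3.25 × 29.3 / (87.3 + 29.3) = 0.4639 d⁻¹.
θ_c = 1/(μ − k_d) = 1/(0.4639 − 0.0922) = 1/0.3717 = 2.691 d.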